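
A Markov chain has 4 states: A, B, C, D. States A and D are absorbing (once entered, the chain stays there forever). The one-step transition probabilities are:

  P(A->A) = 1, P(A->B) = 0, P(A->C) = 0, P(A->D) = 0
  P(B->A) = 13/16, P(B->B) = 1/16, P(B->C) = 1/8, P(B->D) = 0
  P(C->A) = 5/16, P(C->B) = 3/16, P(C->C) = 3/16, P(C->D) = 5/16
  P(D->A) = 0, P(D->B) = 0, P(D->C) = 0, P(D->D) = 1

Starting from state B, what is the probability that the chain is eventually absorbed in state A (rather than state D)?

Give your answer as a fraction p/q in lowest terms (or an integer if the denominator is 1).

Answer: 179/189

Derivation:
Let a_i = P(absorbed in A | start in state i).
Boundary conditions: a_A = 1, a_D = 0.
For each transient state i, a_i = sum_j P(i->j) * a_j:
  a_B = 13/16*a_A + 1/16*a_B + 1/8*a_C + 0*a_D
  a_C = 5/16*a_A + 3/16*a_B + 3/16*a_C + 5/16*a_D

Substituting a_A = 1 and a_D = 0, rearrange to (I - Q) a = r where r[i] = P(i -> A):
  [15/16, -1/8] . (a_B, a_C) = 13/16
  [-3/16, 13/16] . (a_B, a_C) = 5/16

Solving yields:
  a_B = 179/189
  a_C = 38/63

Starting state is B, so the absorption probability is a_B = 179/189.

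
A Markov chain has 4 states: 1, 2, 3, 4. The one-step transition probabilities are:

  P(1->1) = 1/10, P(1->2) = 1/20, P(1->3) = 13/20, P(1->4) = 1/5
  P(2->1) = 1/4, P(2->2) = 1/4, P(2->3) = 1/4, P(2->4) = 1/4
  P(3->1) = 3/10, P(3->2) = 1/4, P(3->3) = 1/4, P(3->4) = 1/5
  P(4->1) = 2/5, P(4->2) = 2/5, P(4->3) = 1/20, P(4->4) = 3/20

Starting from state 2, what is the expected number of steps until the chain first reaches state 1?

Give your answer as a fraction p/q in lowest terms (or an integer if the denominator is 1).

Answer: 1744/511

Derivation:
Let h_i = expected steps to first reach 1 from state i.
Boundary: h_1 = 0.
First-step equations for the other states:
  h_2 = 1 + 1/4*h_1 + 1/4*h_2 + 1/4*h_3 + 1/4*h_4
  h_3 = 1 + 3/10*h_1 + 1/4*h_2 + 1/4*h_3 + 1/5*h_4
  h_4 = 1 + 2/5*h_1 + 2/5*h_2 + 1/20*h_3 + 3/20*h_4

Substituting h_1 = 0 and rearranging gives the linear system (I - Q) h = 1:
  [3/4, -1/4, -1/4] . (h_2, h_3, h_4) = 1
  [-1/4, 3/4, -1/5] . (h_2, h_3, h_4) = 1
  [-2/5, -1/20, 17/20] . (h_2, h_3, h_4) = 1

Solving yields:
  h_2 = 1744/511
  h_3 = 1668/511
  h_4 = 1520/511

Starting state is 2, so the expected hitting time is h_2 = 1744/511.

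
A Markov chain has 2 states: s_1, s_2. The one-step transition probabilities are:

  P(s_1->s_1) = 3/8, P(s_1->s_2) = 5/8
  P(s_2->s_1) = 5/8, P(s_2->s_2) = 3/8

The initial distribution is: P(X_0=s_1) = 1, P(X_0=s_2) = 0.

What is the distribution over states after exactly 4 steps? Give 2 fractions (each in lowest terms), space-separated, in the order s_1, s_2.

Answer: 257/512 255/512

Derivation:
Propagating the distribution step by step (d_{t+1} = d_t * P):
d_0 = (s_1=1, s_2=0)
  d_1[s_1] = 1*3/8 + 0*5/8 = 3/8
  d_1[s_2] = 1*5/8 + 0*3/8 = 5/8
d_1 = (s_1=3/8, s_2=5/8)
  d_2[s_1] = 3/8*3/8 + 5/8*5/8 = 17/32
  d_2[s_2] = 3/8*5/8 + 5/8*3/8 = 15/32
d_2 = (s_1=17/32, s_2=15/32)
  d_3[s_1] = 17/32*3/8 + 15/32*5/8 = 63/128
  d_3[s_2] = 17/32*5/8 + 15/32*3/8 = 65/128
d_3 = (s_1=63/128, s_2=65/128)
  d_4[s_1] = 63/128*3/8 + 65/128*5/8 = 257/512
  d_4[s_2] = 63/128*5/8 + 65/128*3/8 = 255/512
d_4 = (s_1=257/512, s_2=255/512)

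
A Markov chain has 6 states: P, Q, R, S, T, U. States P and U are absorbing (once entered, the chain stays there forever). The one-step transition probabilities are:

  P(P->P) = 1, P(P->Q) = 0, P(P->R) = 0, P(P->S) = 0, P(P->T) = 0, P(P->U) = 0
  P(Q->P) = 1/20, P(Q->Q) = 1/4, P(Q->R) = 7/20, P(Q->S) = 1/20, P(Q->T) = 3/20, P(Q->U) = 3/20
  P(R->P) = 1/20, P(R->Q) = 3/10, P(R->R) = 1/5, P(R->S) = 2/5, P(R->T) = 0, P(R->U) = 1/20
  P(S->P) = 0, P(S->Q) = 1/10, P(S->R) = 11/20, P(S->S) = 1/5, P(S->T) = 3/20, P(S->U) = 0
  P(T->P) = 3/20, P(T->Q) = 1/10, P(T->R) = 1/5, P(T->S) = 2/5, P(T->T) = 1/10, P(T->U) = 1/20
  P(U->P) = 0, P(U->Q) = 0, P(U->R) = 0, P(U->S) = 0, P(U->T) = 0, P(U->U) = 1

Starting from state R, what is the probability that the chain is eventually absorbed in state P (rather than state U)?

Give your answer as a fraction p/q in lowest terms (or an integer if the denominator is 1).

Let a_i = P(absorbed in P | start in state i).
Boundary conditions: a_P = 1, a_U = 0.
For each transient state i, a_i = sum_j P(i->j) * a_j:
  a_Q = 1/20*a_P + 1/4*a_Q + 7/20*a_R + 1/20*a_S + 3/20*a_T + 3/20*a_U
  a_R = 1/20*a_P + 3/10*a_Q + 1/5*a_R + 2/5*a_S + 0*a_T + 1/20*a_U
  a_S = 0*a_P + 1/10*a_Q + 11/20*a_R + 1/5*a_S + 3/20*a_T + 0*a_U
  a_T = 3/20*a_P + 1/10*a_Q + 1/5*a_R + 2/5*a_S + 1/10*a_T + 1/20*a_U

Substituting a_P = 1 and a_U = 0, rearrange to (I - Q) a = r where r[i] = P(i -> P):
  [3/4, -7/20, -1/20, -3/20] . (a_Q, a_R, a_S, a_T) = 1/20
  [-3/10, 4/5, -2/5, 0] . (a_Q, a_R, a_S, a_T) = 1/20
  [-1/10, -11/20, 4/5, -3/20] . (a_Q, a_R, a_S, a_T) = 0
  [-1/10, -1/5, -2/5, 9/10] . (a_Q, a_R, a_S, a_T) = 3/20

Solving yields:
  a_Q = 1203/3014
  a_R = 653/1507
  a_S = 1333/3014
  a_T = 2278/4521

Starting state is R, so the absorption probability is a_R = 653/1507.

Answer: 653/1507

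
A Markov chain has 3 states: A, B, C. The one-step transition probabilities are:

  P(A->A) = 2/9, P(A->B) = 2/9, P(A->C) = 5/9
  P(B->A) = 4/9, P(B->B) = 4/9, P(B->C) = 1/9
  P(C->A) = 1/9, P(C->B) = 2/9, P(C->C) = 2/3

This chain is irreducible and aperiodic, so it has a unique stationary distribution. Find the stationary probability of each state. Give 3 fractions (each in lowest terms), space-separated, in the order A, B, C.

Answer: 13/56 2/7 27/56

Derivation:
The stationary distribution satisfies pi = pi * P, i.e.:
  pi_A = 2/9*pi_A + 4/9*pi_B + 1/9*pi_C
  pi_B = 2/9*pi_A + 4/9*pi_B + 2/9*pi_C
  pi_C = 5/9*pi_A + 1/9*pi_B + 2/3*pi_C
with normalization: pi_A + pi_B + pi_C = 1.

Using the first 2 balance equations plus normalization, the linear system A*pi = b is:
  [-7/9, 4/9, 1/9] . pi = 0
  [2/9, -5/9, 2/9] . pi = 0
  [1, 1, 1] . pi = 1

Solving yields:
  pi_A = 13/56
  pi_B = 2/7
  pi_C = 27/56

Verification (pi * P):
  13/56*2/9 + 2/7*4/9 + 27/56*1/9 = 13/56 = pi_A  (ok)
  13/56*2/9 + 2/7*4/9 + 27/56*2/9 = 2/7 = pi_B  (ok)
  13/56*5/9 + 2/7*1/9 + 27/56*2/3 = 27/56 = pi_C  (ok)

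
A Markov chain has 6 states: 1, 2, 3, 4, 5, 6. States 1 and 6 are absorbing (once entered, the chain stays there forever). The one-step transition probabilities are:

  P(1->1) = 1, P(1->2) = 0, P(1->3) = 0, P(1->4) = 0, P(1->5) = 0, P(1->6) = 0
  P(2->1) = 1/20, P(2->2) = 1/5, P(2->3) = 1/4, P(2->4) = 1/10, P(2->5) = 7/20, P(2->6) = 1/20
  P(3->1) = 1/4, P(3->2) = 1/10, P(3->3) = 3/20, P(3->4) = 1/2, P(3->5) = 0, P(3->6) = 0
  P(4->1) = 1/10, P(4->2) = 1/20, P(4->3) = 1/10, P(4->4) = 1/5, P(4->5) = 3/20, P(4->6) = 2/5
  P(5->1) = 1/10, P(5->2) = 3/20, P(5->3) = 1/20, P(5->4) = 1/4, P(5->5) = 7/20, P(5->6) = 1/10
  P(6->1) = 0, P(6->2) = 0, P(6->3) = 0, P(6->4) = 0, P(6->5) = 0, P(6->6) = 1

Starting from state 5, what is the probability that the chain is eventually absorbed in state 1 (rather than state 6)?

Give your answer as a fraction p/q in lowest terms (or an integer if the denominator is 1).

Let a_i = P(absorbed in 1 | start in state i).
Boundary conditions: a_1 = 1, a_6 = 0.
For each transient state i, a_i = sum_j P(i->j) * a_j:
  a_2 = 1/20*a_1 + 1/5*a_2 + 1/4*a_3 + 1/10*a_4 + 7/20*a_5 + 1/20*a_6
  a_3 = 1/4*a_1 + 1/10*a_2 + 3/20*a_3 + 1/2*a_4 + 0*a_5 + 0*a_6
  a_4 = 1/10*a_1 + 1/20*a_2 + 1/10*a_3 + 1/5*a_4 + 3/20*a_5 + 2/5*a_6
  a_5 = 1/10*a_1 + 3/20*a_2 + 1/20*a_3 + 1/4*a_4 + 7/20*a_5 + 1/10*a_6

Substituting a_1 = 1 and a_6 = 0, rearrange to (I - Q) a = r where r[i] = P(i -> 1):
  [4/5, -1/4, -1/10, -7/20] . (a_2, a_3, a_4, a_5) = 1/20
  [-1/10, 17/20, -1/2, 0] . (a_2, a_3, a_4, a_5) = 1/4
  [-1/20, -1/10, 4/5, -3/20] . (a_2, a_3, a_4, a_5) = 1/10
  [-3/20, -1/20, -1/4, 13/20] . (a_2, a_3, a_4, a_5) = 1/10

Solving yields:
  a_2 = 16562/37641
  a_3 = 6509/12547
  a_4 = 11063/37641
  a_5 = 15370/37641

Starting state is 5, so the absorption probability is a_5 = 15370/37641.

Answer: 15370/37641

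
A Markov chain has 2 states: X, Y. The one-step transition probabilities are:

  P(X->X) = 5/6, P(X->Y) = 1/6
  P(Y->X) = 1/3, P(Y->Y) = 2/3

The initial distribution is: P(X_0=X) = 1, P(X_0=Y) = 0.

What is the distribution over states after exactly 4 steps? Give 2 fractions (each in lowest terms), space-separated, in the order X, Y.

Answer: 11/16 5/16

Derivation:
Propagating the distribution step by step (d_{t+1} = d_t * P):
d_0 = (X=1, Y=0)
  d_1[X] = 1*5/6 + 0*1/3 = 5/6
  d_1[Y] = 1*1/6 + 0*2/3 = 1/6
d_1 = (X=5/6, Y=1/6)
  d_2[X] = 5/6*5/6 + 1/6*1/3 = 3/4
  d_2[Y] = 5/6*1/6 + 1/6*2/3 = 1/4
d_2 = (X=3/4, Y=1/4)
  d_3[X] = 3/4*5/6 + 1/4*1/3 = 17/24
  d_3[Y] = 3/4*1/6 + 1/4*2/3 = 7/24
d_3 = (X=17/24, Y=7/24)
  d_4[X] = 17/24*5/6 + 7/24*1/3 = 11/16
  d_4[Y] = 17/24*1/6 + 7/24*2/3 = 5/16
d_4 = (X=11/16, Y=5/16)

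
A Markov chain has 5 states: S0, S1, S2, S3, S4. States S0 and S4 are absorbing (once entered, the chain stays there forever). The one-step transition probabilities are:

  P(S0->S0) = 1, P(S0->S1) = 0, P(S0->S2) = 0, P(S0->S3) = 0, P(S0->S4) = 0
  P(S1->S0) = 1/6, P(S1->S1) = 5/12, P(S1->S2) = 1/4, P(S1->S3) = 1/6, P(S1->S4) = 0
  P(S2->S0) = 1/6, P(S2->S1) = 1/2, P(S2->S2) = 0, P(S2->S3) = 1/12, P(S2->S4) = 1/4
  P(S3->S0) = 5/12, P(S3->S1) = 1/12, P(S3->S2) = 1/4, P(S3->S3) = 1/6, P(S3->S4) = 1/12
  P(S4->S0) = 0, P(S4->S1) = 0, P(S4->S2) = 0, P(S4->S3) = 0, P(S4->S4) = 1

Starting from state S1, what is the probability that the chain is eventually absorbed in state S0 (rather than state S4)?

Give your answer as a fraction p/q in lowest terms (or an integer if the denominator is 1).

Answer: 49/64

Derivation:
Let a_i = P(absorbed in S0 | start in state i).
Boundary conditions: a_S0 = 1, a_S4 = 0.
For each transient state i, a_i = sum_j P(i->j) * a_j:
  a_S1 = 1/6*a_S0 + 5/12*a_S1 + 1/4*a_S2 + 1/6*a_S3 + 0*a_S4
  a_S2 = 1/6*a_S0 + 1/2*a_S1 + 0*a_S2 + 1/12*a_S3 + 1/4*a_S4
  a_S3 = 5/12*a_S0 + 1/12*a_S1 + 1/4*a_S2 + 1/6*a_S3 + 1/12*a_S4

Substituting a_S0 = 1 and a_S4 = 0, rearrange to (I - Q) a = r where r[i] = P(i -> S0):
  [7/12, -1/4, -1/6] . (a_S1, a_S2, a_S3) = 1/6
  [-1/2, 1, -1/12] . (a_S1, a_S2, a_S3) = 1/6
  [-1/12, -1/4, 5/6] . (a_S1, a_S2, a_S3) = 5/12

Solving yields:
  a_S1 = 49/64
  a_S2 = 353/576
  a_S3 = 73/96

Starting state is S1, so the absorption probability is a_S1 = 49/64.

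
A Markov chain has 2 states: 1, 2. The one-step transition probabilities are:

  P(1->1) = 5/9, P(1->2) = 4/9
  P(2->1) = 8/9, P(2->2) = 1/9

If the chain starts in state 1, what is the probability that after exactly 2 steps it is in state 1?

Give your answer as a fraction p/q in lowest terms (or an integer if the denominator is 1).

Computing P^2 by repeated multiplication:
P^1 =
  1: [5/9, 4/9]
  2: [8/9, 1/9]
P^2 =
  1: [19/27, 8/27]
  2: [16/27, 11/27]

(P^2)[1 -> 1] = 19/27

Answer: 19/27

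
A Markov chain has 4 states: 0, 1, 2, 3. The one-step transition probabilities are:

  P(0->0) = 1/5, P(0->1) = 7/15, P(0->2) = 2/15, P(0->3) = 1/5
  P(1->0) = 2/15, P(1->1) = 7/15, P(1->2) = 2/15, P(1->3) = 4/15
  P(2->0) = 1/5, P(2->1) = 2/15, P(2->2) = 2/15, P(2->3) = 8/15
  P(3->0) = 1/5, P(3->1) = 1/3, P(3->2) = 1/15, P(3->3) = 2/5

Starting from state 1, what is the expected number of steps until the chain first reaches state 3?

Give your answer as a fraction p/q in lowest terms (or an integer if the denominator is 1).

Let h_i = expected steps to first reach 3 from state i.
Boundary: h_3 = 0.
First-step equations for the other states:
  h_0 = 1 + 1/5*h_0 + 7/15*h_1 + 2/15*h_2 + 1/5*h_3
  h_1 = 1 + 2/15*h_0 + 7/15*h_1 + 2/15*h_2 + 4/15*h_3
  h_2 = 1 + 1/5*h_0 + 2/15*h_1 + 2/15*h_2 + 8/15*h_3

Substituting h_3 = 0 and rearranging gives the linear system (I - Q) h = 1:
  [4/5, -7/15, -2/15] . (h_0, h_1, h_2) = 1
  [-2/15, 8/15, -2/15] . (h_0, h_1, h_2) = 1
  [-1/5, -2/15, 13/15] . (h_0, h_1, h_2) = 1

Solving yields:
  h_0 = 675/184
  h_1 = 315/92
  h_2 = 465/184

Starting state is 1, so the expected hitting time is h_1 = 315/92.

Answer: 315/92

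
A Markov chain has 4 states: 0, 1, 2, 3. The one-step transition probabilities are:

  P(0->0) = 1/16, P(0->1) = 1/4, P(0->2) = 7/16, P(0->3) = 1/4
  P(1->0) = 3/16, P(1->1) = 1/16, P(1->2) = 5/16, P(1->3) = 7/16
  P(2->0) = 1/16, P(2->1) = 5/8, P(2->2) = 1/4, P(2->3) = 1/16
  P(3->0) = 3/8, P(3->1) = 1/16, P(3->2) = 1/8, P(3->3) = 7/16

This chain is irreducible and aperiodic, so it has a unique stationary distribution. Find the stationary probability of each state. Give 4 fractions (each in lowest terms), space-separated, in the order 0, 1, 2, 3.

The stationary distribution satisfies pi = pi * P, i.e.:
  pi_0 = 1/16*pi_0 + 3/16*pi_1 + 1/16*pi_2 + 3/8*pi_3
  pi_1 = 1/4*pi_0 + 1/16*pi_1 + 5/8*pi_2 + 1/16*pi_3
  pi_2 = 7/16*pi_0 + 5/16*pi_1 + 1/4*pi_2 + 1/8*pi_3
  pi_3 = 1/4*pi_0 + 7/16*pi_1 + 1/16*pi_2 + 7/16*pi_3
with normalization: pi_0 + pi_1 + pi_2 + pi_3 = 1.

Using the first 3 balance equations plus normalization, the linear system A*pi = b is:
  [-15/16, 3/16, 1/16, 3/8] . pi = 0
  [1/4, -15/16, 5/8, 1/16] . pi = 0
  [7/16, 5/16, -3/4, 1/8] . pi = 0
  [1, 1, 1, 1] . pi = 1

Solving yields:
  pi_0 = 911/4843
  pi_1 = 41/167
  pi_2 = 1272/4843
  pi_3 = 1471/4843

Verification (pi * P):
  911/4843*1/16 + 41/167*3/16 + 1272/4843*1/16 + 1471/4843*3/8 = 911/4843 = pi_0  (ok)
  911/4843*1/4 + 41/167*1/16 + 1272/4843*5/8 + 1471/4843*1/16 = 41/167 = pi_1  (ok)
  911/4843*7/16 + 41/167*5/16 + 1272/4843*1/4 + 1471/4843*1/8 = 1272/4843 = pi_2  (ok)
  911/4843*1/4 + 41/167*7/16 + 1272/4843*1/16 + 1471/4843*7/16 = 1471/4843 = pi_3  (ok)

Answer: 911/4843 41/167 1272/4843 1471/4843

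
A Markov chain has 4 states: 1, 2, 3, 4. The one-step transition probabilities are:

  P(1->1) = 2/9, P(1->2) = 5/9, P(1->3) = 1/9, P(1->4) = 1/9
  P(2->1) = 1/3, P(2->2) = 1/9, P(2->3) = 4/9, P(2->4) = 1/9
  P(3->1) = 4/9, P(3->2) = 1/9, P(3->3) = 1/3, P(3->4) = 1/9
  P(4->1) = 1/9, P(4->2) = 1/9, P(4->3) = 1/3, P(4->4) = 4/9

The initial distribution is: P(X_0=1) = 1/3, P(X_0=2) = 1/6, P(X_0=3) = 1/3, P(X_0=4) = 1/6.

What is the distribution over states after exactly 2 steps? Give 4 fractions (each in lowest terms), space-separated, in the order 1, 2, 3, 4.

Propagating the distribution step by step (d_{t+1} = d_t * P):
d_0 = (1=1/3, 2=1/6, 3=1/3, 4=1/6)
  d_1[1] = 1/3*2/9 + 1/6*1/3 + 1/3*4/9 + 1/6*1/9 = 8/27
  d_1[2] = 1/3*5/9 + 1/6*1/9 + 1/3*1/9 + 1/6*1/9 = 7/27
  d_1[3] = 1/3*1/9 + 1/6*4/9 + 1/3*1/3 + 1/6*1/3 = 5/18
  d_1[4] = 1/3*1/9 + 1/6*1/9 + 1/3*1/9 + 1/6*4/9 = 1/6
d_1 = (1=8/27, 2=7/27, 3=5/18, 4=1/6)
  d_2[1] = 8/27*2/9 + 7/27*1/3 + 5/18*4/9 + 1/6*1/9 = 143/486
  d_2[2] = 8/27*5/9 + 7/27*1/9 + 5/18*1/9 + 1/6*1/9 = 59/243
  d_2[3] = 8/27*1/9 + 7/27*4/9 + 5/18*1/3 + 1/6*1/3 = 8/27
  d_2[4] = 8/27*1/9 + 7/27*1/9 + 5/18*1/9 + 1/6*4/9 = 1/6
d_2 = (1=143/486, 2=59/243, 3=8/27, 4=1/6)

Answer: 143/486 59/243 8/27 1/6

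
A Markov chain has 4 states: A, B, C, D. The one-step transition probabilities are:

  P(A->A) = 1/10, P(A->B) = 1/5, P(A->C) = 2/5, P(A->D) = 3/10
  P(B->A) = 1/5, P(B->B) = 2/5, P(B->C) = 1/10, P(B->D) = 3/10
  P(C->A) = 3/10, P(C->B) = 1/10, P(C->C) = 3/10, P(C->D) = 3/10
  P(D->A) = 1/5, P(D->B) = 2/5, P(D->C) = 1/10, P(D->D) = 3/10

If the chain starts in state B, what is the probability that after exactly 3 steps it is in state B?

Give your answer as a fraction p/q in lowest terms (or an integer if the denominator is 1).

Answer: 77/250

Derivation:
Computing P^3 by repeated multiplication:
P^1 =
  A: [1/10, 1/5, 2/5, 3/10]
  B: [1/5, 2/5, 1/10, 3/10]
  C: [3/10, 1/10, 3/10, 3/10]
  D: [1/5, 2/5, 1/10, 3/10]
P^2 =
  A: [23/100, 13/50, 21/100, 3/10]
  B: [19/100, 33/100, 9/50, 3/10]
  C: [1/5, 1/4, 1/4, 3/10]
  D: [19/100, 33/100, 9/50, 3/10]
P^3 =
  A: [99/500, 291/1000, 211/1000, 3/10]
  B: [199/1000, 77/250, 193/1000, 3/10]
  C: [41/200, 57/200, 21/100, 3/10]
  D: [199/1000, 77/250, 193/1000, 3/10]

(P^3)[B -> B] = 77/250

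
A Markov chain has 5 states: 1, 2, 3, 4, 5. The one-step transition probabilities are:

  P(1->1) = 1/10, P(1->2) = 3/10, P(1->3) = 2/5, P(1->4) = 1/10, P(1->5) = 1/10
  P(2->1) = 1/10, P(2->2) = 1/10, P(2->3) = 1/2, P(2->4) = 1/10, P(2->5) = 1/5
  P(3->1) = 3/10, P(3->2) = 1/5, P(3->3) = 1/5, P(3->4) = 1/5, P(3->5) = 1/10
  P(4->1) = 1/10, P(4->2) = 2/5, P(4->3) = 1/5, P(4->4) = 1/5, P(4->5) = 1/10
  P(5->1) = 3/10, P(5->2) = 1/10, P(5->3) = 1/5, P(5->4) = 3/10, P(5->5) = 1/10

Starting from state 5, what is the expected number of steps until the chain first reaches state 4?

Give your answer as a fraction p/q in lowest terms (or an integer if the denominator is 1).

Let h_i = expected steps to first reach 4 from state i.
Boundary: h_4 = 0.
First-step equations for the other states:
  h_1 = 1 + 1/10*h_1 + 3/10*h_2 + 2/5*h_3 + 1/10*h_4 + 1/10*h_5
  h_2 = 1 + 1/10*h_1 + 1/10*h_2 + 1/2*h_3 + 1/10*h_4 + 1/5*h_5
  h_3 = 1 + 3/10*h_1 + 1/5*h_2 + 1/5*h_3 + 1/5*h_4 + 1/10*h_5
  h_5 = 1 + 3/10*h_1 + 1/10*h_2 + 1/5*h_3 + 3/10*h_4 + 1/10*h_5

Substituting h_4 = 0 and rearranging gives the linear system (I - Q) h = 1:
  [9/10, -3/10, -2/5, -1/10] . (h_1, h_2, h_3, h_5) = 1
  [-1/10, 9/10, -1/2, -1/5] . (h_1, h_2, h_3, h_5) = 1
  [-3/10, -1/5, 4/5, -1/10] . (h_1, h_2, h_3, h_5) = 1
  [-3/10, -1/10, -1/5, 9/10] . (h_1, h_2, h_3, h_5) = 1

Solving yields:
  h_1 = 1840/289
  h_2 = 1800/289
  h_3 = 1690/289
  h_5 = 1510/289

Starting state is 5, so the expected hitting time is h_5 = 1510/289.

Answer: 1510/289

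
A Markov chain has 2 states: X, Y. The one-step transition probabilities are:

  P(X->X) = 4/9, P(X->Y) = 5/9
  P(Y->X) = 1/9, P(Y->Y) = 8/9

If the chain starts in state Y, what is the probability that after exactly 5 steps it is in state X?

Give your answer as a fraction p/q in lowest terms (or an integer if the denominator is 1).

Answer: 121/729

Derivation:
Computing P^5 by repeated multiplication:
P^1 =
  X: [4/9, 5/9]
  Y: [1/9, 8/9]
P^2 =
  X: [7/27, 20/27]
  Y: [4/27, 23/27]
P^3 =
  X: [16/81, 65/81]
  Y: [13/81, 68/81]
P^4 =
  X: [43/243, 200/243]
  Y: [40/243, 203/243]
P^5 =
  X: [124/729, 605/729]
  Y: [121/729, 608/729]

(P^5)[Y -> X] = 121/729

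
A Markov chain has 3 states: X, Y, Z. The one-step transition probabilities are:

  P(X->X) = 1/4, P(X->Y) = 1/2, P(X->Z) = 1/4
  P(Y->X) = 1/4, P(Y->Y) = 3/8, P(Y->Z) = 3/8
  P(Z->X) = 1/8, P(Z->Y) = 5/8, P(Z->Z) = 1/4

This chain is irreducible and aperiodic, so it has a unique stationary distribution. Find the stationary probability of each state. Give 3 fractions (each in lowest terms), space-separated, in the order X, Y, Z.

Answer: 15/71 34/71 22/71

Derivation:
The stationary distribution satisfies pi = pi * P, i.e.:
  pi_X = 1/4*pi_X + 1/4*pi_Y + 1/8*pi_Z
  pi_Y = 1/2*pi_X + 3/8*pi_Y + 5/8*pi_Z
  pi_Z = 1/4*pi_X + 3/8*pi_Y + 1/4*pi_Z
with normalization: pi_X + pi_Y + pi_Z = 1.

Using the first 2 balance equations plus normalization, the linear system A*pi = b is:
  [-3/4, 1/4, 1/8] . pi = 0
  [1/2, -5/8, 5/8] . pi = 0
  [1, 1, 1] . pi = 1

Solving yields:
  pi_X = 15/71
  pi_Y = 34/71
  pi_Z = 22/71

Verification (pi * P):
  15/71*1/4 + 34/71*1/4 + 22/71*1/8 = 15/71 = pi_X  (ok)
  15/71*1/2 + 34/71*3/8 + 22/71*5/8 = 34/71 = pi_Y  (ok)
  15/71*1/4 + 34/71*3/8 + 22/71*1/4 = 22/71 = pi_Z  (ok)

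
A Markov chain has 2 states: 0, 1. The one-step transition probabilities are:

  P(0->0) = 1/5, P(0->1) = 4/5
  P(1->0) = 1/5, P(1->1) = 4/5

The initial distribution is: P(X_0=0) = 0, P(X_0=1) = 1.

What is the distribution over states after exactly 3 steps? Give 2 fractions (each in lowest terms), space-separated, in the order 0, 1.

Propagating the distribution step by step (d_{t+1} = d_t * P):
d_0 = (0=0, 1=1)
  d_1[0] = 0*1/5 + 1*1/5 = 1/5
  d_1[1] = 0*4/5 + 1*4/5 = 4/5
d_1 = (0=1/5, 1=4/5)
  d_2[0] = 1/5*1/5 + 4/5*1/5 = 1/5
  d_2[1] = 1/5*4/5 + 4/5*4/5 = 4/5
d_2 = (0=1/5, 1=4/5)
  d_3[0] = 1/5*1/5 + 4/5*1/5 = 1/5
  d_3[1] = 1/5*4/5 + 4/5*4/5 = 4/5
d_3 = (0=1/5, 1=4/5)

Answer: 1/5 4/5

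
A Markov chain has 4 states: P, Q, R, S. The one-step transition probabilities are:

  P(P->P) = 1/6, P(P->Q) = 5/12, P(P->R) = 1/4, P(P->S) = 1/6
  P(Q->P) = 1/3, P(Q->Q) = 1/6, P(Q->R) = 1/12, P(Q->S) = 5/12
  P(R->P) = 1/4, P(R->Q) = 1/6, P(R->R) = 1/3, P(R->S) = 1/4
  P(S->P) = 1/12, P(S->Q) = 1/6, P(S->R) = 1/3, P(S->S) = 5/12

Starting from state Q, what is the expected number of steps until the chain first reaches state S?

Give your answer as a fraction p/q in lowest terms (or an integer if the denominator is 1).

Let h_i = expected steps to first reach S from state i.
Boundary: h_S = 0.
First-step equations for the other states:
  h_P = 1 + 1/6*h_P + 5/12*h_Q + 1/4*h_R + 1/6*h_S
  h_Q = 1 + 1/3*h_P + 1/6*h_Q + 1/12*h_R + 5/12*h_S
  h_R = 1 + 1/4*h_P + 1/6*h_Q + 1/3*h_R + 1/4*h_S

Substituting h_S = 0 and rearranging gives the linear system (I - Q) h = 1:
  [5/6, -5/12, -1/4] . (h_P, h_Q, h_R) = 1
  [-1/3, 5/6, -1/12] . (h_P, h_Q, h_R) = 1
  [-1/4, -1/6, 2/3] . (h_P, h_Q, h_R) = 1

Solving yields:
  h_P = 1908/491
  h_Q = 1536/491
  h_R = 1836/491

Starting state is Q, so the expected hitting time is h_Q = 1536/491.

Answer: 1536/491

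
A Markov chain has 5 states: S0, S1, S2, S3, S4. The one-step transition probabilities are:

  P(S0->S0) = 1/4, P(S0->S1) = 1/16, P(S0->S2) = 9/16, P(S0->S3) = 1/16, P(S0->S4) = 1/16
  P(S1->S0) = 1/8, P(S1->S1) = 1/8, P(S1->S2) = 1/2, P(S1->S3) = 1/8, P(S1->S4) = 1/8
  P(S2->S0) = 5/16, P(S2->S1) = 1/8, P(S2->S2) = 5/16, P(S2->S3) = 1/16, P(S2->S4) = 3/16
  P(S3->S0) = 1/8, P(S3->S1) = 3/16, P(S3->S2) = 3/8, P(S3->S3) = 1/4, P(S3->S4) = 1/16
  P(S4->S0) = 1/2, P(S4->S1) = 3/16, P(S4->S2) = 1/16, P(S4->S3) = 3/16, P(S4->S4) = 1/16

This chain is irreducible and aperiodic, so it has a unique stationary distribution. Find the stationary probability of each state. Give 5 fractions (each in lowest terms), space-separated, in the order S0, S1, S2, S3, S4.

Answer: 2973/10811 3947/32433 12362/32433 3386/32433 67/569

Derivation:
The stationary distribution satisfies pi = pi * P, i.e.:
  pi_S0 = 1/4*pi_S0 + 1/8*pi_S1 + 5/16*pi_S2 + 1/8*pi_S3 + 1/2*pi_S4
  pi_S1 = 1/16*pi_S0 + 1/8*pi_S1 + 1/8*pi_S2 + 3/16*pi_S3 + 3/16*pi_S4
  pi_S2 = 9/16*pi_S0 + 1/2*pi_S1 + 5/16*pi_S2 + 3/8*pi_S3 + 1/16*pi_S4
  pi_S3 = 1/16*pi_S0 + 1/8*pi_S1 + 1/16*pi_S2 + 1/4*pi_S3 + 3/16*pi_S4
  pi_S4 = 1/16*pi_S0 + 1/8*pi_S1 + 3/16*pi_S2 + 1/16*pi_S3 + 1/16*pi_S4
with normalization: pi_S0 + pi_S1 + pi_S2 + pi_S3 + pi_S4 = 1.

Using the first 4 balance equations plus normalization, the linear system A*pi = b is:
  [-3/4, 1/8, 5/16, 1/8, 1/2] . pi = 0
  [1/16, -7/8, 1/8, 3/16, 3/16] . pi = 0
  [9/16, 1/2, -11/16, 3/8, 1/16] . pi = 0
  [1/16, 1/8, 1/16, -3/4, 3/16] . pi = 0
  [1, 1, 1, 1, 1] . pi = 1

Solving yields:
  pi_S0 = 2973/10811
  pi_S1 = 3947/32433
  pi_S2 = 12362/32433
  pi_S3 = 3386/32433
  pi_S4 = 67/569

Verification (pi * P):
  2973/10811*1/4 + 3947/32433*1/8 + 12362/32433*5/16 + 3386/32433*1/8 + 67/569*1/2 = 2973/10811 = pi_S0  (ok)
  2973/10811*1/16 + 3947/32433*1/8 + 12362/32433*1/8 + 3386/32433*3/16 + 67/569*3/16 = 3947/32433 = pi_S1  (ok)
  2973/10811*9/16 + 3947/32433*1/2 + 12362/32433*5/16 + 3386/32433*3/8 + 67/569*1/16 = 12362/32433 = pi_S2  (ok)
  2973/10811*1/16 + 3947/32433*1/8 + 12362/32433*1/16 + 3386/32433*1/4 + 67/569*3/16 = 3386/32433 = pi_S3  (ok)
  2973/10811*1/16 + 3947/32433*1/8 + 12362/32433*3/16 + 3386/32433*1/16 + 67/569*1/16 = 67/569 = pi_S4  (ok)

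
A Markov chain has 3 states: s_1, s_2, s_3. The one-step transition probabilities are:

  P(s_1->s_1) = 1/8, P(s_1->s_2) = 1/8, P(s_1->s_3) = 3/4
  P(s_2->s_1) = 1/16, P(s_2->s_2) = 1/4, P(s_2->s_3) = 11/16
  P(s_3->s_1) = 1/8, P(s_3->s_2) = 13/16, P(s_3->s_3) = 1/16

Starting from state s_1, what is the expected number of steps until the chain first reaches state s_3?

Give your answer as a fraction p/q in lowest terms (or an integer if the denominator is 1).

Let h_i = expected steps to first reach s_3 from state i.
Boundary: h_s_3 = 0.
First-step equations for the other states:
  h_s_1 = 1 + 1/8*h_s_1 + 1/8*h_s_2 + 3/4*h_s_3
  h_s_2 = 1 + 1/16*h_s_1 + 1/4*h_s_2 + 11/16*h_s_3

Substituting h_s_3 = 0 and rearranging gives the linear system (I - Q) h = 1:
  [7/8, -1/8] . (h_s_1, h_s_2) = 1
  [-1/16, 3/4] . (h_s_1, h_s_2) = 1

Solving yields:
  h_s_1 = 112/83
  h_s_2 = 120/83

Starting state is s_1, so the expected hitting time is h_s_1 = 112/83.

Answer: 112/83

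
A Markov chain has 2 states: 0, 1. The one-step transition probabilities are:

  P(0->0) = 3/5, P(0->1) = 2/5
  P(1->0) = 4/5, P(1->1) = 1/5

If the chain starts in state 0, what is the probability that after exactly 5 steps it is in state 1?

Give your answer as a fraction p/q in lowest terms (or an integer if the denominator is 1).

Answer: 1042/3125

Derivation:
Computing P^5 by repeated multiplication:
P^1 =
  0: [3/5, 2/5]
  1: [4/5, 1/5]
P^2 =
  0: [17/25, 8/25]
  1: [16/25, 9/25]
P^3 =
  0: [83/125, 42/125]
  1: [84/125, 41/125]
P^4 =
  0: [417/625, 208/625]
  1: [416/625, 209/625]
P^5 =
  0: [2083/3125, 1042/3125]
  1: [2084/3125, 1041/3125]

(P^5)[0 -> 1] = 1042/3125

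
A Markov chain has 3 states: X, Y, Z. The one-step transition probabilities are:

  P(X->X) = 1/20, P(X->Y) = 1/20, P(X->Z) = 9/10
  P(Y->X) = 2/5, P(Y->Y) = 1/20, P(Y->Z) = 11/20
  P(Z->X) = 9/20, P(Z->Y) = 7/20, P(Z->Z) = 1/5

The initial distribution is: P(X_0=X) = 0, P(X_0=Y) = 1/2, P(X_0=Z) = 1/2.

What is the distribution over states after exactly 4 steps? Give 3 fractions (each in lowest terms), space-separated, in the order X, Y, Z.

Answer: 4887/16000 14701/80000 1277/2500

Derivation:
Propagating the distribution step by step (d_{t+1} = d_t * P):
d_0 = (X=0, Y=1/2, Z=1/2)
  d_1[X] = 0*1/20 + 1/2*2/5 + 1/2*9/20 = 17/40
  d_1[Y] = 0*1/20 + 1/2*1/20 + 1/2*7/20 = 1/5
  d_1[Z] = 0*9/10 + 1/2*11/20 + 1/2*1/5 = 3/8
d_1 = (X=17/40, Y=1/5, Z=3/8)
  d_2[X] = 17/40*1/20 + 1/5*2/5 + 3/8*9/20 = 27/100
  d_2[Y] = 17/40*1/20 + 1/5*1/20 + 3/8*7/20 = 13/80
  d_2[Z] = 17/40*9/10 + 1/5*11/20 + 3/8*1/5 = 227/400
d_2 = (X=27/100, Y=13/80, Z=227/400)
  d_3[X] = 27/100*1/20 + 13/80*2/5 + 227/400*9/20 = 2671/8000
  d_3[Y] = 27/100*1/20 + 13/80*1/20 + 227/400*7/20 = 881/4000
  d_3[Z] = 27/100*9/10 + 13/80*11/20 + 227/400*1/5 = 3567/8000
d_3 = (X=2671/8000, Y=881/4000, Z=3567/8000)
  d_4[X] = 2671/8000*1/20 + 881/4000*2/5 + 3567/8000*9/20 = 4887/16000
  d_4[Y] = 2671/8000*1/20 + 881/4000*1/20 + 3567/8000*7/20 = 14701/80000
  d_4[Z] = 2671/8000*9/10 + 881/4000*11/20 + 3567/8000*1/5 = 1277/2500
d_4 = (X=4887/16000, Y=14701/80000, Z=1277/2500)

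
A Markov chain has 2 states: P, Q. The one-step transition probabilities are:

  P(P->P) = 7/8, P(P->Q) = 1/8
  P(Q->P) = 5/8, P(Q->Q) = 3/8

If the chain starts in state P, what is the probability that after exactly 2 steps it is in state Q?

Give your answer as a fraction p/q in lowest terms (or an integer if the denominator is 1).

Answer: 5/32

Derivation:
Computing P^2 by repeated multiplication:
P^1 =
  P: [7/8, 1/8]
  Q: [5/8, 3/8]
P^2 =
  P: [27/32, 5/32]
  Q: [25/32, 7/32]

(P^2)[P -> Q] = 5/32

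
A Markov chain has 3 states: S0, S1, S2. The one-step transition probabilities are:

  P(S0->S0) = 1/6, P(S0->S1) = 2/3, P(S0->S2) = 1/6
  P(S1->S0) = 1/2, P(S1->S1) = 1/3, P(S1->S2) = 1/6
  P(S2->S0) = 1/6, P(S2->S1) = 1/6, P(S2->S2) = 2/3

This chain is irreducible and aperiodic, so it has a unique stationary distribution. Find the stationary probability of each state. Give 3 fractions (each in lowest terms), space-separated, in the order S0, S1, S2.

Answer: 7/24 3/8 1/3

Derivation:
The stationary distribution satisfies pi = pi * P, i.e.:
  pi_S0 = 1/6*pi_S0 + 1/2*pi_S1 + 1/6*pi_S2
  pi_S1 = 2/3*pi_S0 + 1/3*pi_S1 + 1/6*pi_S2
  pi_S2 = 1/6*pi_S0 + 1/6*pi_S1 + 2/3*pi_S2
with normalization: pi_S0 + pi_S1 + pi_S2 = 1.

Using the first 2 balance equations plus normalization, the linear system A*pi = b is:
  [-5/6, 1/2, 1/6] . pi = 0
  [2/3, -2/3, 1/6] . pi = 0
  [1, 1, 1] . pi = 1

Solving yields:
  pi_S0 = 7/24
  pi_S1 = 3/8
  pi_S2 = 1/3

Verification (pi * P):
  7/24*1/6 + 3/8*1/2 + 1/3*1/6 = 7/24 = pi_S0  (ok)
  7/24*2/3 + 3/8*1/3 + 1/3*1/6 = 3/8 = pi_S1  (ok)
  7/24*1/6 + 3/8*1/6 + 1/3*2/3 = 1/3 = pi_S2  (ok)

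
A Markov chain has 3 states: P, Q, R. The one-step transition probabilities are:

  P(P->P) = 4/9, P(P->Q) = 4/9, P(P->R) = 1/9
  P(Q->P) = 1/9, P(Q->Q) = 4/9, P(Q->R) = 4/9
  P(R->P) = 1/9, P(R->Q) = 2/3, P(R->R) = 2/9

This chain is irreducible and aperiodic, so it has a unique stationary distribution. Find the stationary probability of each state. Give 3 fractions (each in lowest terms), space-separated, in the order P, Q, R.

The stationary distribution satisfies pi = pi * P, i.e.:
  pi_P = 4/9*pi_P + 1/9*pi_Q + 1/9*pi_R
  pi_Q = 4/9*pi_P + 4/9*pi_Q + 2/3*pi_R
  pi_R = 1/9*pi_P + 4/9*pi_Q + 2/9*pi_R
with normalization: pi_P + pi_Q + pi_R = 1.

Using the first 2 balance equations plus normalization, the linear system A*pi = b is:
  [-5/9, 1/9, 1/9] . pi = 0
  [4/9, -5/9, 2/3] . pi = 0
  [1, 1, 1] . pi = 1

Solving yields:
  pi_P = 1/6
  pi_Q = 17/33
  pi_R = 7/22

Verification (pi * P):
  1/6*4/9 + 17/33*1/9 + 7/22*1/9 = 1/6 = pi_P  (ok)
  1/6*4/9 + 17/33*4/9 + 7/22*2/3 = 17/33 = pi_Q  (ok)
  1/6*1/9 + 17/33*4/9 + 7/22*2/9 = 7/22 = pi_R  (ok)

Answer: 1/6 17/33 7/22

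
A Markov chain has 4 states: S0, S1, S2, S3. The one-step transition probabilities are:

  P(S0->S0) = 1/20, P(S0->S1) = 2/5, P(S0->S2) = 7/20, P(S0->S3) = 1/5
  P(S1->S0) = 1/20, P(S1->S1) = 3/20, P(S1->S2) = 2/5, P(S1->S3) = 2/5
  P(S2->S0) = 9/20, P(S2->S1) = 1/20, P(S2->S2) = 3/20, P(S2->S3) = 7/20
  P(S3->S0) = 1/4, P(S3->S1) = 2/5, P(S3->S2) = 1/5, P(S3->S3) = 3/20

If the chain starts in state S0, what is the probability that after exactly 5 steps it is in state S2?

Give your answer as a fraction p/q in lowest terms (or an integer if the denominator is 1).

Answer: 212829/800000

Derivation:
Computing P^5 by repeated multiplication:
P^1 =
  S0: [1/20, 2/5, 7/20, 1/5]
  S1: [1/20, 3/20, 2/5, 2/5]
  S2: [9/20, 1/20, 3/20, 7/20]
  S3: [1/4, 2/5, 1/5, 3/20]
P^2 =
  S0: [23/100, 71/400, 27/100, 129/400]
  S1: [29/100, 89/400, 87/400, 27/100]
  S2: [9/50, 67/200, 27/100, 43/200]
  S3: [4/25, 23/100, 123/400, 121/400]
P^3 =
  S0: [89/400, 2089/8000, 513/2000, 2079/8000]
  S1: [191/1000, 1073/4000, 2217/8000, 2109/8000]
  S2: [201/1000, 887/4000, 561/2000, 1187/4000]
  S3: [467/2000, 1879/8000, 2037/8000, 277/1000]
P^4 =
  S0: [8183/40000, 39191/160000, 10911/40000, 44433/160000]
  S1: [8543/40000, 37751/160000, 42951/160000, 22563/80000]
  S2: [4431/20000, 19711/80000, 10419/40000, 21727/80000]
  S3: [829/4000, 20173/80000, 43083/160000, 43411/160000]
P^5 =
  S0: [171721/800000, 778537/3200000, 212829/800000, 883263/3200000]
  S1: [42757/200000, 197647/800000, 850569/3200000, 874731/3200000]
  S2: [83403/400000, 395579/1600000, 215589/800000, 439631/1600000]
  S3: [169577/800000, 776689/3200000, 857781/3200000, 443611/1600000]

(P^5)[S0 -> S2] = 212829/800000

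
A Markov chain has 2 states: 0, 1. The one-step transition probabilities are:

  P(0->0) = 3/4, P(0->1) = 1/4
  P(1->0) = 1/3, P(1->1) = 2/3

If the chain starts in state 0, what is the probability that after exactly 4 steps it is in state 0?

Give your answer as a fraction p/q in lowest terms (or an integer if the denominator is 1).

Answer: 4039/6912

Derivation:
Computing P^4 by repeated multiplication:
P^1 =
  0: [3/4, 1/4]
  1: [1/3, 2/3]
P^2 =
  0: [31/48, 17/48]
  1: [17/36, 19/36]
P^3 =
  0: [347/576, 229/576]
  1: [229/432, 203/432]
P^4 =
  0: [4039/6912, 2873/6912]
  1: [2873/5184, 2311/5184]

(P^4)[0 -> 0] = 4039/6912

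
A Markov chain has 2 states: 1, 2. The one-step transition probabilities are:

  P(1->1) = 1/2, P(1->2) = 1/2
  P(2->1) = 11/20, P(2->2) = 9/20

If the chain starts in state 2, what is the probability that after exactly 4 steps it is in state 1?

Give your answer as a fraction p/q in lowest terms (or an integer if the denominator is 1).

Computing P^4 by repeated multiplication:
P^1 =
  1: [1/2, 1/2]
  2: [11/20, 9/20]
P^2 =
  1: [21/40, 19/40]
  2: [209/400, 191/400]
P^3 =
  1: [419/800, 381/800]
  2: [4191/8000, 3809/8000]
P^4 =
  1: [8381/16000, 7619/16000]
  2: [83809/160000, 76191/160000]

(P^4)[2 -> 1] = 83809/160000

Answer: 83809/160000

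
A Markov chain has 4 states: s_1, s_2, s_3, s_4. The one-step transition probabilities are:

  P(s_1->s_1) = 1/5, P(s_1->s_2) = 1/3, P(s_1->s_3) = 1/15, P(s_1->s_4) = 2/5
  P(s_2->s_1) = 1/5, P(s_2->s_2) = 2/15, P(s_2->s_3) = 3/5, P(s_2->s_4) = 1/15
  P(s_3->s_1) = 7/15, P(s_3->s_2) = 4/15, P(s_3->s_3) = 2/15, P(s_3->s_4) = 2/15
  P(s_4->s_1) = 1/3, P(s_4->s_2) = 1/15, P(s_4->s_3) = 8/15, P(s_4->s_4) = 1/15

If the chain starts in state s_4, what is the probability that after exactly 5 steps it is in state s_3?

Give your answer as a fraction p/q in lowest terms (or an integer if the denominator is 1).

Answer: 43408/151875

Derivation:
Computing P^5 by repeated multiplication:
P^1 =
  s_1: [1/5, 1/3, 1/15, 2/5]
  s_2: [1/5, 2/15, 3/5, 1/15]
  s_3: [7/15, 4/15, 2/15, 2/15]
  s_4: [1/3, 1/15, 8/15, 1/15]
P^2 =
  s_1: [61/225, 7/45, 98/225, 31/225]
  s_2: [83/225, 56/225, 47/225, 13/75]
  s_3: [19/75, 53/225, 7/25, 52/225]
  s_4: [79/225, 4/15, 38/225, 16/75]
P^3 =
  s_1: [1129/3375, 266/1125, 164/675, 628/3375]
  s_2: [941/3375, 754/3375, 331/1125, 229/1125]
  s_3: [1031/3375, 139/675, 1076/3375, 191/1125]
  s_4: [923/3375, 143/675, 1079/3375, 658/3375]
P^4 =
  s_1: [181/625, 11149/50625, 599/2025, 656/3375]
  s_2: [191/625, 1208/5625, 15209/50625, 9073/50625]
  s_3: [623/2025, 11422/50625, 1558/5625, 3202/16875]
  s_4: [15757/50625, 3673/16875, 2956/10125, 3023/16875]
P^5 =
  s_1: [46291/151875, 165343/759375, 223672/759375, 27781/151875]
  s_2: [230857/759375, 56336/253125, 72107/253125, 143189/759375]
  s_3: [3029/10125, 55471/253125, 44653/151875, 142522/759375]
  s_4: [229133/759375, 169012/759375, 43408/151875, 28838/151875]

(P^5)[s_4 -> s_3] = 43408/151875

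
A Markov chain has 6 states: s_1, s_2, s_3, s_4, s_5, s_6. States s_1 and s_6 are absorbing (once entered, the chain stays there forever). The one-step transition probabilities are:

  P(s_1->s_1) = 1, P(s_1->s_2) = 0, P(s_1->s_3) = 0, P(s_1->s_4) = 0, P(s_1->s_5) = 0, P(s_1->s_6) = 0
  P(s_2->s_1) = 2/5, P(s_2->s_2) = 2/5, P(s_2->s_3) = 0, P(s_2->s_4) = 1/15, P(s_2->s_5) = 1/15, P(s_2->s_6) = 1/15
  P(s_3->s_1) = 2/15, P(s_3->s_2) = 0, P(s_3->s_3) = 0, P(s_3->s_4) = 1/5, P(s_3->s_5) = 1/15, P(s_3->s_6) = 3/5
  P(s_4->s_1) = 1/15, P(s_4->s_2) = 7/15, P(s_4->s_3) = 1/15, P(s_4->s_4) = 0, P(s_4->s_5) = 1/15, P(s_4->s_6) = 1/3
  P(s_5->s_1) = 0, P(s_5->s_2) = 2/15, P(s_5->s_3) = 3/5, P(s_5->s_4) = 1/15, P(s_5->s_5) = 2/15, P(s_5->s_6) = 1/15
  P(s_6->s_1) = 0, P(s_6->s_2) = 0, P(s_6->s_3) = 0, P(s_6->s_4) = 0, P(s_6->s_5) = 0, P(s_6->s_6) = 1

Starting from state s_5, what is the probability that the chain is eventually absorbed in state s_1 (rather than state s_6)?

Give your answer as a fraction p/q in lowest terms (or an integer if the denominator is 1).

Let a_i = P(absorbed in s_1 | start in state i).
Boundary conditions: a_s_1 = 1, a_s_6 = 0.
For each transient state i, a_i = sum_j P(i->j) * a_j:
  a_s_2 = 2/5*a_s_1 + 2/5*a_s_2 + 0*a_s_3 + 1/15*a_s_4 + 1/15*a_s_5 + 1/15*a_s_6
  a_s_3 = 2/15*a_s_1 + 0*a_s_2 + 0*a_s_3 + 1/5*a_s_4 + 1/15*a_s_5 + 3/5*a_s_6
  a_s_4 = 1/15*a_s_1 + 7/15*a_s_2 + 1/15*a_s_3 + 0*a_s_4 + 1/15*a_s_5 + 1/3*a_s_6
  a_s_5 = 0*a_s_1 + 2/15*a_s_2 + 3/5*a_s_3 + 1/15*a_s_4 + 2/15*a_s_5 + 1/15*a_s_6

Substituting a_s_1 = 1 and a_s_6 = 0, rearrange to (I - Q) a = r where r[i] = P(i -> s_1):
  [3/5, 0, -1/15, -1/15] . (a_s_2, a_s_3, a_s_4, a_s_5) = 2/5
  [0, 1, -1/5, -1/15] . (a_s_2, a_s_3, a_s_4, a_s_5) = 2/15
  [-7/15, -1/15, 1, -1/15] . (a_s_2, a_s_3, a_s_4, a_s_5) = 1/15
  [-2/15, -3/5, -1/15, 13/15] . (a_s_2, a_s_3, a_s_4, a_s_5) = 0

Solving yields:
  a_s_2 = 4198/5575
  a_s_3 = 1371/5575
  a_s_4 = 5083/11150
  a_s_5 = 3581/11150

Starting state is s_5, so the absorption probability is a_s_5 = 3581/11150.

Answer: 3581/11150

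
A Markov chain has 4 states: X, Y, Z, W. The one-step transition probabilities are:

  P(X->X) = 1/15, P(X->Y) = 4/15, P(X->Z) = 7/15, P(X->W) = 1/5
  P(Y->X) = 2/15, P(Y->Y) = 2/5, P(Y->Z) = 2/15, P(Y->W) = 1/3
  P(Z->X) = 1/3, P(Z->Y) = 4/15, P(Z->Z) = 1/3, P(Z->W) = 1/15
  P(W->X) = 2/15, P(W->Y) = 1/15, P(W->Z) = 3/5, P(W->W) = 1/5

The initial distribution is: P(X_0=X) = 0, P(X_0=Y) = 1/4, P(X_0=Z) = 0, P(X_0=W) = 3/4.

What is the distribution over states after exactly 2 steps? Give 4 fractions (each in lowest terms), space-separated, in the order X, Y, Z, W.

Answer: 199/900 6/25 23/60 7/45

Derivation:
Propagating the distribution step by step (d_{t+1} = d_t * P):
d_0 = (X=0, Y=1/4, Z=0, W=3/4)
  d_1[X] = 0*1/15 + 1/4*2/15 + 0*1/3 + 3/4*2/15 = 2/15
  d_1[Y] = 0*4/15 + 1/4*2/5 + 0*4/15 + 3/4*1/15 = 3/20
  d_1[Z] = 0*7/15 + 1/4*2/15 + 0*1/3 + 3/4*3/5 = 29/60
  d_1[W] = 0*1/5 + 1/4*1/3 + 0*1/15 + 3/4*1/5 = 7/30
d_1 = (X=2/15, Y=3/20, Z=29/60, W=7/30)
  d_2[X] = 2/15*1/15 + 3/20*2/15 + 29/60*1/3 + 7/30*2/15 = 199/900
  d_2[Y] = 2/15*4/15 + 3/20*2/5 + 29/60*4/15 + 7/30*1/15 = 6/25
  d_2[Z] = 2/15*7/15 + 3/20*2/15 + 29/60*1/3 + 7/30*3/5 = 23/60
  d_2[W] = 2/15*1/5 + 3/20*1/3 + 29/60*1/15 + 7/30*1/5 = 7/45
d_2 = (X=199/900, Y=6/25, Z=23/60, W=7/45)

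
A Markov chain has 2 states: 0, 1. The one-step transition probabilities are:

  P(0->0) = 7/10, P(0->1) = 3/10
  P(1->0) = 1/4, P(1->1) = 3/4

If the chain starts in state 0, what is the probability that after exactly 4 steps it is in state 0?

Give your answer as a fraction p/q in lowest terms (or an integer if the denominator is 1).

Computing P^4 by repeated multiplication:
P^1 =
  0: [7/10, 3/10]
  1: [1/4, 3/4]
P^2 =
  0: [113/200, 87/200]
  1: [29/80, 51/80]
P^3 =
  0: [2017/4000, 1983/4000]
  1: [661/1600, 939/1600]
P^4 =
  0: [38153/80000, 41847/80000]
  1: [13949/32000, 18051/32000]

(P^4)[0 -> 0] = 38153/80000

Answer: 38153/80000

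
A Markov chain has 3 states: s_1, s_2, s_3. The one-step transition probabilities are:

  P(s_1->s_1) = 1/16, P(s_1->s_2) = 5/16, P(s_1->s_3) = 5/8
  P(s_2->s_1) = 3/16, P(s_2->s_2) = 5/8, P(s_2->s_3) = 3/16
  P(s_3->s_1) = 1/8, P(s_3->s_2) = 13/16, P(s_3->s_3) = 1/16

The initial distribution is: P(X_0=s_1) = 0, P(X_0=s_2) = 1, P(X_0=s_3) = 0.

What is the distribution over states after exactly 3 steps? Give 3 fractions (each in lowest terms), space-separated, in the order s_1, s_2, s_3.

Propagating the distribution step by step (d_{t+1} = d_t * P):
d_0 = (s_1=0, s_2=1, s_3=0)
  d_1[s_1] = 0*1/16 + 1*3/16 + 0*1/8 = 3/16
  d_1[s_2] = 0*5/16 + 1*5/8 + 0*13/16 = 5/8
  d_1[s_3] = 0*5/8 + 1*3/16 + 0*1/16 = 3/16
d_1 = (s_1=3/16, s_2=5/8, s_3=3/16)
  d_2[s_1] = 3/16*1/16 + 5/8*3/16 + 3/16*1/8 = 39/256
  d_2[s_2] = 3/16*5/16 + 5/8*5/8 + 3/16*13/16 = 77/128
  d_2[s_3] = 3/16*5/8 + 5/8*3/16 + 3/16*1/16 = 63/256
d_2 = (s_1=39/256, s_2=77/128, s_3=63/256)
  d_3[s_1] = 39/256*1/16 + 77/128*3/16 + 63/256*1/8 = 627/4096
  d_3[s_2] = 39/256*5/16 + 77/128*5/8 + 63/256*13/16 = 1277/2048
  d_3[s_3] = 39/256*5/8 + 77/128*3/16 + 63/256*1/16 = 915/4096
d_3 = (s_1=627/4096, s_2=1277/2048, s_3=915/4096)

Answer: 627/4096 1277/2048 915/4096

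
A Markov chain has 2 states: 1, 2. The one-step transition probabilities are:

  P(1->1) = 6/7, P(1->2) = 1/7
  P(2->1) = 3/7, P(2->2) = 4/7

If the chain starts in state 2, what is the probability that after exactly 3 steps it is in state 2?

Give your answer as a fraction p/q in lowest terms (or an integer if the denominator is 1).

Computing P^3 by repeated multiplication:
P^1 =
  1: [6/7, 1/7]
  2: [3/7, 4/7]
P^2 =
  1: [39/49, 10/49]
  2: [30/49, 19/49]
P^3 =
  1: [264/343, 79/343]
  2: [237/343, 106/343]

(P^3)[2 -> 2] = 106/343

Answer: 106/343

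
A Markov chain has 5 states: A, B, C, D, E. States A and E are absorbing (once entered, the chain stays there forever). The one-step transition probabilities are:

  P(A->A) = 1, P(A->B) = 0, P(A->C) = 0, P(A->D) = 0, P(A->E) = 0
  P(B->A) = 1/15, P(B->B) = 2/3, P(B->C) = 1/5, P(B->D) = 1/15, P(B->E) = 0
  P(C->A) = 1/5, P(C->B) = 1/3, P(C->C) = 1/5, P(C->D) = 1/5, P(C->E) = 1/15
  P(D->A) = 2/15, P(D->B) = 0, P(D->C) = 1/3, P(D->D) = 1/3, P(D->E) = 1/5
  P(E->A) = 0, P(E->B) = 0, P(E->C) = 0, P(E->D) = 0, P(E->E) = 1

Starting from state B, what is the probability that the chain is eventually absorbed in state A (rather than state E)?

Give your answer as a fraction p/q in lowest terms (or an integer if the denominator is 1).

Let a_i = P(absorbed in A | start in state i).
Boundary conditions: a_A = 1, a_E = 0.
For each transient state i, a_i = sum_j P(i->j) * a_j:
  a_B = 1/15*a_A + 2/3*a_B + 1/5*a_C + 1/15*a_D + 0*a_E
  a_C = 1/5*a_A + 1/3*a_B + 1/5*a_C + 1/5*a_D + 1/15*a_E
  a_D = 2/15*a_A + 0*a_B + 1/3*a_C + 1/3*a_D + 1/5*a_E

Substituting a_A = 1 and a_E = 0, rearrange to (I - Q) a = r where r[i] = P(i -> A):
  [1/3, -1/5, -1/15] . (a_B, a_C, a_D) = 1/15
  [-1/3, 4/5, -1/5] . (a_B, a_C, a_D) = 1/5
  [0, -1/3, 2/3] . (a_B, a_C, a_D) = 2/15

Solving yields:
  a_B = 18/25
  a_C = 24/35
  a_D = 19/35

Starting state is B, so the absorption probability is a_B = 18/25.

Answer: 18/25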